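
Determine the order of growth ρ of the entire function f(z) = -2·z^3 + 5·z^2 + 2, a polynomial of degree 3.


|f(z)| ≤ Σ|c_k|·r^k = O(r^3) as r → ∞. Polynomial growth is O(e^{r^ε}) for every ε > 0 (since r^3/e^{r^ε} → 0), so ρ ≤ ε for all ε > 0, i.e. ρ = 0. Every nonconstant polynomial has order 0.
Therefore ρ = 0.

Order ρ = 0.


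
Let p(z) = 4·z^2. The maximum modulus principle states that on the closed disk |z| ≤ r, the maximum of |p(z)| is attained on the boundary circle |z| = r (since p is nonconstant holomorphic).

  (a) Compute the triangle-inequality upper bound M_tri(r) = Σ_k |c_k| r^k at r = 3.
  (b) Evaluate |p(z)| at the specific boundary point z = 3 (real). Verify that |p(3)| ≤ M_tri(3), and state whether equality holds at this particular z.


Coefficients: c_0 = 0, c_1 = 0, c_2 = 4. Radius r = 3.
Part (a). Triangle bound: M_tri(r) = Σ_k |c_k| r^k
  = |0|·3^0 + |0|·3^1 + |4|·3^2
  = 0 + 0 + 36 = 36.
This bounds M(r) := max_{|z|=r} |p(z)| from above; equality holds iff all terms c_k z^k can be made to align in phase at a single z on |z|=r.
Part (b). At z = 3 (real, on the circle |z| = r):
  p(3) = (0)·3^0 + (0)·3^1 + (4)·3^2 = 36.
  |p(3)| = 36.
Since all nonzero coefficients share the same sign, |p(3)| = 36 = M_tri(3); the triangle bound is attained at z = 3, so in fact M(r) = 36.

M_tri(3) = 36; |p(3)| = 36; equality at z=3: yes.


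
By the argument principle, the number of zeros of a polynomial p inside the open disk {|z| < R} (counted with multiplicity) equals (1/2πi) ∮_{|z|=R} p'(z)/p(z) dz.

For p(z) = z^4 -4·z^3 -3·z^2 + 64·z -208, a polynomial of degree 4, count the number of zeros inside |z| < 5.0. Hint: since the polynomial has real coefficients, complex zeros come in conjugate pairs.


The zeros of p are: (2 + 3i), (2 - 3i), 4, -4.
Their magnitudes are: 3.606, 3.606, 4, 4.
Zeros with |z| < R = 5.0: (2 + 3i), (2 - 3i), 4, -4.
Count = 4.
By the argument principle, (1/2πi) ∮_{|z|=R} p'(z)/p(z) dz equals exactly this count.

Number of zeros inside |z| < 5.0: 4.


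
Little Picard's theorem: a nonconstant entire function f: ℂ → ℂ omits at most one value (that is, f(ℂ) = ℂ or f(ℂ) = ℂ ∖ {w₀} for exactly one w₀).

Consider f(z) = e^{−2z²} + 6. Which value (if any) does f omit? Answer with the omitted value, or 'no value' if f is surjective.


Little Picard bounds the complement of f(ℂ) to at most one point.
The exponent g(z) = −2z² is a nonconstant polynomial, hence surjective onto ℂ. So e^{g(z)} takes every value in {e^w : w ∈ ℂ} = ℂ ∖ {0}. Adding 6 shifts the range to ℂ ∖ {6}. f omits exactly 6.

Omitted value: 6.


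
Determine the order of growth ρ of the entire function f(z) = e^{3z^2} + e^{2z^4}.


Each summand is entire of order 2 and 4 respectively (as in the single-exponential case). The order of a sum is at most the max of the orders, so ρ ≤ 4. For the lower bound: on |z|=r choose arg z so that 2z^4 is real positive; then |e^{2z^4}| = e^{2r^4} while |e^{3z^2}| ≤ e^{3r^2} = o(e^{2r^4}). So |f| ≥ e^{2r^4}(1 − o(1)) and ρ ≥ 4. Hence ρ = max(2, 4) = 4.
Therefore ρ = 4.

Order ρ = 4.


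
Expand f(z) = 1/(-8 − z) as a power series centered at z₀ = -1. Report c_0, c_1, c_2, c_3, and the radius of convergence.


Let w = z − z₀, so z = z₀ + w.
Then -8 − z = -8 − (z₀ + w) = (-8 − z₀) − w = -7 − w.
f(z) = 1/(-7 − w) = (1/(-7)) · 1/(1 − w/(-7)) = Σ_{n≥0} w^n / (-7)^(n+1).
So c_n = 1/(-7)^(n+1):
  c_0 = 1/(-7)^1 = -1/7.
  c_1 = 1/(-7)^2 = 1/49.
  c_2 = 1/(-7)^3 = -1/343.
  c_3 = 1/(-7)^4 = 1/2401.
The series is valid for |w/d| < 1, i.e. |z − z₀| < |d|.
Radius of convergence: R = |-8 − z₀| = |-7| = 7 (distance from z₀ to the singularity z = -8).

c_0 = -1/7, c_1 = 1/49, c_2 = -1/343, c_3 = 1/2401; R = 7.


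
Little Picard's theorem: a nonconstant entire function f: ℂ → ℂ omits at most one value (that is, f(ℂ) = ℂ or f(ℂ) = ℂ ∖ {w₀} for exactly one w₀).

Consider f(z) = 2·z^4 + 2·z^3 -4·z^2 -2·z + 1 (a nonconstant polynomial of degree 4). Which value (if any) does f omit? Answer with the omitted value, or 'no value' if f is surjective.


Little Picard bounds the complement of f(ℂ) to at most one point.
For every w ∈ ℂ, the equation p(z) − w = 0 is a nonconstant polynomial in z and hence has at least one root by the fundamental theorem of algebra. So p is surjective onto ℂ, omitting no value.

Omitted value: no value.


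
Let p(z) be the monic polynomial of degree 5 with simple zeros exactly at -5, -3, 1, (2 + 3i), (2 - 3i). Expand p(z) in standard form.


The polynomial is p(z) = ∏_{α ∈ S} (z − α), where S = {-5, -3, 1, (2 + 3i), (2 - 3i)}.
Expanding the product yields: p(z) = z^5 + 3·z^4 -8·z^3 + 48·z^2 + 151·z -195.
Note conjugate pairs combine to real quadratics: (z − (2+3i))(z − (2−3i)) = z² − 4z + 13.
The resulting polynomial has degree 5 and real coefficients as required.

p(z) = z^5 + 3·z^4 -8·z^3 + 48·z^2 + 151·z -195.


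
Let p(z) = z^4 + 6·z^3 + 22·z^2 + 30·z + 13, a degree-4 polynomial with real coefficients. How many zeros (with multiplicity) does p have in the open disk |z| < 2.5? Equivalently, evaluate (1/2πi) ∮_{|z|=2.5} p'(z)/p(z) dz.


The zeros of p are: -1, (-2 + 3i), (-2 - 3i), -1.
Their magnitudes are: 1, 3.606, 3.606, 1.
Zeros with |z| < R = 2.5: -1, -1.
Count = 2.
By the argument principle, (1/2πi) ∮_{|z|=R} p'(z)/p(z) dz equals exactly this count.

Number of zeros inside |z| < 2.5: 2.


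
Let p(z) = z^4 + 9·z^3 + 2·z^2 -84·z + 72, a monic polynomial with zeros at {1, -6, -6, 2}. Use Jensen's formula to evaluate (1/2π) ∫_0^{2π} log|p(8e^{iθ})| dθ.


Zeros: -6, -6, 1, 2; r = 8.
Inside |z| < r: -6, -6, 1, 2. Outside (|z| ≥ r): ∅.
p(0) = 72, so log|p(0)| = log(72) = 4.2767.
Apply Jensen: I(r) = log|p(0)| + Σ_k log(r/|z_k|), summed over zeros inside |z| < r.
  log(r/|z_k|) for z_k = 1: log(8/1) = 2.0794
  log(r/|z_k|) for z_k = -6: log(8/6) = 0.2877
  log(r/|z_k|) for z_k = -6: log(8/6) = 0.2877
  log(r/|z_k|) for z_k = 2: log(8/2) = 1.3863
Sum over inside zeros: 4.0411.
I(r) = log|p(0)| + (inside sum) = 4.2767 + 4.0411 = 8.3178.
Closed form (all zeros inside, monic): I(r) = n·log(r) = 4·log(8) = 8.3178. ✓

I(r) ≈ 8.3178.


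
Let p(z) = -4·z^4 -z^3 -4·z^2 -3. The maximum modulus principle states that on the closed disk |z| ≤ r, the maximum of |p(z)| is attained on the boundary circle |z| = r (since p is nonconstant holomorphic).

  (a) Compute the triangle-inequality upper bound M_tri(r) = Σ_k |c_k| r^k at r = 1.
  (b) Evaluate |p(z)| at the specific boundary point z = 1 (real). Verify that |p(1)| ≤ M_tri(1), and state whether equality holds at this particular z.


Coefficients: c_0 = -3, c_1 = 0, c_2 = -4, c_3 = -1, c_4 = -4. Radius r = 1.
Part (a). Triangle bound: M_tri(r) = Σ_k |c_k| r^k
  = |-3|·1^0 + |0|·1^1 + |-4|·1^2 + |-1|·1^3 + |-4|·1^4
  = 3 + 0 + 4 + 1 + 4 = 12.
This bounds M(r) := max_{|z|=r} |p(z)| from above; equality holds iff all terms c_k z^k can be made to align in phase at a single z on |z|=r.
Part (b). At z = 1 (real, on the circle |z| = r):
  p(1) = (-3)·1^0 + (0)·1^1 + (-4)·1^2 + (-1)·1^3 + (-4)·1^4 = -12.
  |p(1)| = 12.
Since all nonzero coefficients share the same sign, |p(1)| = 12 = M_tri(1); the triangle bound is attained at z = 1, so in fact M(r) = 12.

M_tri(1) = 12; |p(1)| = 12; equality at z=1: yes.


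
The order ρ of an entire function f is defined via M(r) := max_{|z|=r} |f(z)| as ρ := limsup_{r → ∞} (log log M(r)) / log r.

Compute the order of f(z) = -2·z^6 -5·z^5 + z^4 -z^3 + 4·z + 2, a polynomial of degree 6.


|f(z)| ≤ Σ|c_k|·r^k = O(r^6) as r → ∞. Polynomial growth is O(e^{r^ε}) for every ε > 0 (since r^6/e^{r^ε} → 0), so ρ ≤ ε for all ε > 0, i.e. ρ = 0. Every nonconstant polynomial has order 0.
Therefore ρ = 0.

Order ρ = 0.


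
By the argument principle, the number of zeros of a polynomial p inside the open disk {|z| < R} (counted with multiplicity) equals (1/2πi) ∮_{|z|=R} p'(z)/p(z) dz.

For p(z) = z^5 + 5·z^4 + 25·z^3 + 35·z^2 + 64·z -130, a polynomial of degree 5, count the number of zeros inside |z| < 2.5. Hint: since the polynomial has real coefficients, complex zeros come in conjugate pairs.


The zeros of p are: (-2 + 3i), (-2 - 3i), 1, (-1 + 3i), (-1 - 3i).
Their magnitudes are: 3.606, 3.606, 1, 3.162, 3.162.
Zeros with |z| < R = 2.5: 1.
Count = 1.
By the argument principle, (1/2πi) ∮_{|z|=R} p'(z)/p(z) dz equals exactly this count.

Number of zeros inside |z| < 2.5: 1.


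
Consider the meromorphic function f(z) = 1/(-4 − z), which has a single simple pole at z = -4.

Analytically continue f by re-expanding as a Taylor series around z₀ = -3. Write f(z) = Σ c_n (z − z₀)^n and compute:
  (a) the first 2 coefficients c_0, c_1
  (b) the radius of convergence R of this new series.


Let w = z − z₀, so z = z₀ + w.
Then -4 − z = -4 − (z₀ + w) = (-4 − z₀) − w = -1 − w.
f(z) = 1/(-1 − w) = (1/(-1)) · 1/(1 − w/(-1)) = Σ_{n≥0} w^n / (-1)^(n+1).
So c_n = 1/(-1)^(n+1):
  c_0 = 1/(-1)^1 = -1.
  c_1 = 1/(-1)^2 = 1.
The series is valid for |w/d| < 1, i.e. |z − z₀| < |d|.
Radius of convergence: R = |-4 − z₀| = |-1| = 1 (distance from z₀ to the singularity z = -4).

c_0 = -1, c_1 = 1; R = 1.


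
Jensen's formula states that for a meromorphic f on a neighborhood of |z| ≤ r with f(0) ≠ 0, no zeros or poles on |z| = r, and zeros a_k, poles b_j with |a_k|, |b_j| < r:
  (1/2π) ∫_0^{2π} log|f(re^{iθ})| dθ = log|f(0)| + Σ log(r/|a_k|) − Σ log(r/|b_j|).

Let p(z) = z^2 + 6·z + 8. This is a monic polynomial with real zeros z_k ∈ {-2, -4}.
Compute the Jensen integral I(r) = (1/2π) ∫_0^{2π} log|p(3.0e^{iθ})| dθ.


Zeros: -4, -2; r = 3.0.
Inside |z| < r: -2. Outside (|z| ≥ r): -4.
p(0) = 8, so log|p(0)| = log(8) = 2.0794.
Apply Jensen: I(r) = log|p(0)| + Σ_k log(r/|z_k|), summed over zeros inside |z| < r.
  log(r/|z_k|) for z_k = -2: log(3.0/2) = 0.4055
  Outside zeros (-4) contribute nothing to the Jensen sum.
Sum over inside zeros: 0.4055.
I(r) = log|p(0)| + (inside sum) = 2.0794 + 0.4055 = 2.4849.
Note: since some zeros are outside |z| ≤ r, the simplified n·log(r) form does NOT apply — only the inside zeros contribute.

I(r) ≈ 2.4849.


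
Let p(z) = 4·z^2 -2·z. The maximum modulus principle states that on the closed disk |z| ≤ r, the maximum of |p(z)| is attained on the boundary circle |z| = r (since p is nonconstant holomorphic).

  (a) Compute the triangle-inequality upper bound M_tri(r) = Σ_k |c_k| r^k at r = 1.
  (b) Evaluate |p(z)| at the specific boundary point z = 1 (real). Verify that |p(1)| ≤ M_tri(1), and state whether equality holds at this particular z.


Coefficients: c_0 = 0, c_1 = -2, c_2 = 4. Radius r = 1.
Part (a). Triangle bound: M_tri(r) = Σ_k |c_k| r^k
  = |0|·1^0 + |-2|·1^1 + |4|·1^2
  = 0 + 2 + 4 = 6.
This bounds M(r) := max_{|z|=r} |p(z)| from above; equality holds iff all terms c_k z^k can be made to align in phase at a single z on |z|=r.
Part (b). At z = 1 (real, on the circle |z| = r):
  p(1) = (0)·1^0 + (-2)·1^1 + (4)·1^2 = 2.
  |p(1)| = 2.
Check: |p(1)| = 2 ≤ 6 = M_tri(1). ✓ Equality does not hold at z = 1 (the coefficients have mixed signs, so the terms do not all align in phase there).

M_tri(1) = 6; |p(1)| = 2; equality at z=1: no.


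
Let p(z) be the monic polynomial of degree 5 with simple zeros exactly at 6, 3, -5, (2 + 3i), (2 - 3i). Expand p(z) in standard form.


The polynomial is p(z) = ∏_{α ∈ S} (z − α), where S = {6, 3, -5, (2 + 3i), (2 - 3i)}.
Expanding the product yields: p(z) = z^5 -8·z^4 + 2·z^3 + 146·z^2 -711·z + 1170.
Note conjugate pairs combine to real quadratics: (z − (2+3i))(z − (2−3i)) = z² − 4z + 13.
The resulting polynomial has degree 5 and real coefficients as required.

p(z) = z^5 -8·z^4 + 2·z^3 + 146·z^2 -711·z + 1170.


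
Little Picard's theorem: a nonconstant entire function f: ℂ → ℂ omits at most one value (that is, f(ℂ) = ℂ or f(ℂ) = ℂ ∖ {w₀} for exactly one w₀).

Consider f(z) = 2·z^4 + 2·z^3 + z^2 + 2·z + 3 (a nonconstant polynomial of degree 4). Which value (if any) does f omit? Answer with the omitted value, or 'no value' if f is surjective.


Little Picard bounds the complement of f(ℂ) to at most one point.
For every w ∈ ℂ, the equation p(z) − w = 0 is a nonconstant polynomial in z and hence has at least one root by the fundamental theorem of algebra. So p is surjective onto ℂ, omitting no value.

Omitted value: no value.


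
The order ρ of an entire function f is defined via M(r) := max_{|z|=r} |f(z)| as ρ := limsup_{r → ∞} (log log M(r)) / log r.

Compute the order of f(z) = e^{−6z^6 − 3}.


|e^{−6z^6 − 3}| = e^{Re(-6·z^6) + -3} ≤ e^{6|z|^6 + -3} = e^{6r^6 + -3} on |z| = r, so ρ ≤ 6. Choosing z on |z|=r so that -6·z^6 is real positive (always possible by picking arg z appropriately) gives |f(z)| = e^{6r^6 + -3}, matching the bound. The additive constant -3 does not affect log log M(r) ~ 6·log r. Hence ρ = 6.
Therefore ρ = 6.

Order ρ = 6.


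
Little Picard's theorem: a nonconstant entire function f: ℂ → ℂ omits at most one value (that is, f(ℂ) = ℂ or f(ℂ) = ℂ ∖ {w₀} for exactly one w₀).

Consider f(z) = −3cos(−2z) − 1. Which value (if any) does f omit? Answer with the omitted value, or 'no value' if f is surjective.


Little Picard bounds the complement of f(ℂ) to at most one point.
cos is entire and surjective onto ℂ: for every w ∈ ℂ, cos(ζ) = w has a solution ζ ∈ ℂ (e.g., via the complex inverse arccos). With ζ = −2z this gives z = ζ/(-2). Then -3·cos(−2z) takes every value in -3·ℂ = ℂ, and adding -1 is a bijection of ℂ. So f is surjective and omits no value. (Note: only on the real line is cos bounded by [−1, 1].)

Omitted value: no value.


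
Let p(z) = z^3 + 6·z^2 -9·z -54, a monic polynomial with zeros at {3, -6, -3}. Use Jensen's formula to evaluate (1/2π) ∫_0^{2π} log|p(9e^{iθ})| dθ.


Zeros: -6, -3, 3; r = 9.
Inside |z| < r: -6, -3, 3. Outside (|z| ≥ r): ∅.
p(0) = -54, so log|p(0)| = log(54) = 3.9890.
Apply Jensen: I(r) = log|p(0)| + Σ_k log(r/|z_k|), summed over zeros inside |z| < r.
  log(r/|z_k|) for z_k = 3: log(9/3) = 1.0986
  log(r/|z_k|) for z_k = -6: log(9/6) = 0.4055
  log(r/|z_k|) for z_k = -3: log(9/3) = 1.0986
Sum over inside zeros: 2.6027.
I(r) = log|p(0)| + (inside sum) = 3.9890 + 2.6027 = 6.5917.
Closed form (all zeros inside, monic): I(r) = n·log(r) = 3·log(9) = 6.5917. ✓

I(r) ≈ 6.5917.


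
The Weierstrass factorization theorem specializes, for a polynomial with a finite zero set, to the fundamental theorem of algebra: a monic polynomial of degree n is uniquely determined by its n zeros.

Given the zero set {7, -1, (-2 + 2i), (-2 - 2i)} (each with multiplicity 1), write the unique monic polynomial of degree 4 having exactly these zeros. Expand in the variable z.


The polynomial is p(z) = ∏_{α ∈ S} (z − α), where S = {7, -1, (-2 + 2i), (-2 - 2i)}.
Expanding the product yields: p(z) = z^4 -2·z^3 -23·z^2 -76·z -56.
Note conjugate pairs combine to real quadratics: (z − (-2+2i))(z − (-2−2i)) = z² + 4z + 8.
The resulting polynomial has degree 4 and real coefficients as required.

p(z) = z^4 -2·z^3 -23·z^2 -76·z -56.


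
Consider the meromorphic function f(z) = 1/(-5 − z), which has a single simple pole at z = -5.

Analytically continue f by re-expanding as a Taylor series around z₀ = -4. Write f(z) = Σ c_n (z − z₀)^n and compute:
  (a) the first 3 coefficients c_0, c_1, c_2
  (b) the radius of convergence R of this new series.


Let w = z − z₀, so z = z₀ + w.
Then -5 − z = -5 − (z₀ + w) = (-5 − z₀) − w = -1 − w.
f(z) = 1/(-1 − w) = (1/(-1)) · 1/(1 − w/(-1)) = Σ_{n≥0} w^n / (-1)^(n+1).
So c_n = 1/(-1)^(n+1):
  c_0 = 1/(-1)^1 = -1.
  c_1 = 1/(-1)^2 = 1.
  c_2 = 1/(-1)^3 = -1.
The series is valid for |w/d| < 1, i.e. |z − z₀| < |d|.
Radius of convergence: R = |-5 − z₀| = |-1| = 1 (distance from z₀ to the singularity z = -5).

c_0 = -1, c_1 = 1, c_2 = -1; R = 1.


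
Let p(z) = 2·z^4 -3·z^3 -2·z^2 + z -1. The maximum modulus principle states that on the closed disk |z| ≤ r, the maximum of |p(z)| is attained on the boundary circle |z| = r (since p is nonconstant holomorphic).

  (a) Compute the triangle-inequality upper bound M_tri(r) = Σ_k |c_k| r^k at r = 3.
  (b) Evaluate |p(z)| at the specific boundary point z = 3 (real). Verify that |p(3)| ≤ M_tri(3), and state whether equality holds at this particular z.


Coefficients: c_0 = -1, c_1 = 1, c_2 = -2, c_3 = -3, c_4 = 2. Radius r = 3.
Part (a). Triangle bound: M_tri(r) = Σ_k |c_k| r^k
  = |-1|·3^0 + |1|·3^1 + |-2|·3^2 + |-3|·3^3 + |2|·3^4
  = 1 + 3 + 18 + 81 + 162 = 265.
This bounds M(r) := max_{|z|=r} |p(z)| from above; equality holds iff all terms c_k z^k can be made to align in phase at a single z on |z|=r.
Part (b). At z = 3 (real, on the circle |z| = r):
  p(3) = (-1)·3^0 + (1)·3^1 + (-2)·3^2 + (-3)·3^3 + (2)·3^4 = 65.
  |p(3)| = 65.
Check: |p(3)| = 65 ≤ 265 = M_tri(3). ✓ Equality does not hold at z = 3 (the coefficients have mixed signs, so the terms do not all align in phase there).

M_tri(3) = 265; |p(3)| = 65; equality at z=3: no.


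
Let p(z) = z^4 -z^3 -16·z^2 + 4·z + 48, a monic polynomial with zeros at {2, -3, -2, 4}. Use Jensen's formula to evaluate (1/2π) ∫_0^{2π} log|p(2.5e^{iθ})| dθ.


Zeros: -3, -2, 2, 4; r = 2.5.
Inside |z| < r: -2, 2. Outside (|z| ≥ r): -3, 4.
p(0) = 48, so log|p(0)| = log(48) = 3.8712.
Apply Jensen: I(r) = log|p(0)| + Σ_k log(r/|z_k|), summed over zeros inside |z| < r.
  log(r/|z_k|) for z_k = 2: log(2.5/2) = 0.2231
  log(r/|z_k|) for z_k = -2: log(2.5/2) = 0.2231
  Outside zeros (-3, 4) contribute nothing to the Jensen sum.
Sum over inside zeros: 0.4463.
I(r) = log|p(0)| + (inside sum) = 3.8712 + 0.4463 = 4.3175.
Note: since some zeros are outside |z| ≤ r, the simplified n·log(r) form does NOT apply — only the inside zeros contribute.

I(r) ≈ 4.3175.


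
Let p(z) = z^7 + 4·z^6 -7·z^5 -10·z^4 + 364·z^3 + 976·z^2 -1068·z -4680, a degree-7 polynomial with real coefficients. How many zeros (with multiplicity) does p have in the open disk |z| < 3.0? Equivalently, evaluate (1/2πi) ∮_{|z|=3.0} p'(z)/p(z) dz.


The zeros of p are: 2, (-3 + 1i), (-3 - 1i), (-3 + 2i), (-3 - 2i), (3 + 3i), (3 - 3i).
Their magnitudes are: 2, 3.162, 3.162, 3.606, 3.606, 4.243, 4.243.
Zeros with |z| < R = 3.0: 2.
Count = 1.
By the argument principle, (1/2πi) ∮_{|z|=R} p'(z)/p(z) dz equals exactly this count.

Number of zeros inside |z| < 3.0: 1.


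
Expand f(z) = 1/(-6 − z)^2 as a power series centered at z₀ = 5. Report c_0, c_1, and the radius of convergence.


Let w = z − z₀, so z = z₀ + w.
Then -6 − z = -6 − (z₀ + w) = (-6 − z₀) − w = -11 − w.
f(z) = 1/(-11 − w)^2 = (1/(-11)^2) · (1 − w/(-11))^{−2}.
By the binomial series (1−u)^{−2} = Σ_{n≥0} C(n+1, 1) u^n for |u|<1, with u = w/(-11):
  c_n = C(n+1, 1) / (-11)^(n+2).
  c_0 = 1/(-11)^2 = 1/121.
  c_1 = 2/(-11)^3 = -2/1331.
The series is valid for |w/d| < 1, i.e. |z − z₀| < |d|.
Radius of convergence: R = |-6 − z₀| = |-11| = 11 (distance from z₀ to the singularity z = -6).

c_0 = 1/121, c_1 = -2/1331; R = 11.


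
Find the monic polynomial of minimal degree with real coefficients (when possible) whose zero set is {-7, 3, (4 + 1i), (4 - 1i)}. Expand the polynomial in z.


The polynomial is p(z) = ∏_{α ∈ S} (z − α), where S = {-7, 3, (4 + 1i), (4 - 1i)}.
Expanding the product yields: p(z) = z^4 -4·z^3 -36·z^2 + 236·z -357.
Note conjugate pairs combine to real quadratics: (z − (4+1i))(z − (4−1i)) = z² − 8z + 17.
The resulting polynomial has degree 4 and real coefficients as required.

p(z) = z^4 -4·z^3 -36·z^2 + 236·z -357.


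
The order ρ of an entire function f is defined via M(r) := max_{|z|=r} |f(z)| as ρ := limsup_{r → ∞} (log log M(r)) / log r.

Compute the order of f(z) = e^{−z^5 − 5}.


|e^{−z^5 − 5}| = e^{Re(-1·z^5) + -5} ≤ e^{1|z|^5 + -5} = e^{1r^5 + -5} on |z| = r, so ρ ≤ 5. Choosing z on |z|=r so that -1·z^5 is real positive (always possible by picking arg z appropriately) gives |f(z)| = e^{1r^5 + -5}, matching the bound. The additive constant -5 does not affect log log M(r) ~ 5·log r. Hence ρ = 5.
Therefore ρ = 5.

Order ρ = 5.


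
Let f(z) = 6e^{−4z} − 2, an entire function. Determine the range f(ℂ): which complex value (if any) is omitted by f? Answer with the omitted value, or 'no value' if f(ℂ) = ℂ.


Little Picard bounds the complement of f(ℂ) to at most one point.
e^{−4z} is never zero on ℂ, so 6·e^{−4z} takes every value in ℂ ∖ {0}. Adding -2 shifts the range to ℂ ∖ {-2}. Thus f omits exactly the value -2.

Omitted value: -2.


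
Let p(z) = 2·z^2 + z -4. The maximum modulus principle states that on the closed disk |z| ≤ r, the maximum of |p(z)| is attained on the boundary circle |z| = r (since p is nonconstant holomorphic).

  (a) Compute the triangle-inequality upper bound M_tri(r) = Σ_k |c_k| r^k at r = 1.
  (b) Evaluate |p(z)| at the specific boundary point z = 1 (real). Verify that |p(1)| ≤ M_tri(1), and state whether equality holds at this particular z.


Coefficients: c_0 = -4, c_1 = 1, c_2 = 2. Radius r = 1.
Part (a). Triangle bound: M_tri(r) = Σ_k |c_k| r^k
  = |-4|·1^0 + |1|·1^1 + |2|·1^2
  = 4 + 1 + 2 = 7.
This bounds M(r) := max_{|z|=r} |p(z)| from above; equality holds iff all terms c_k z^k can be made to align in phase at a single z on |z|=r.
Part (b). At z = 1 (real, on the circle |z| = r):
  p(1) = (-4)·1^0 + (1)·1^1 + (2)·1^2 = -1.
  |p(1)| = 1.
Check: |p(1)| = 1 ≤ 7 = M_tri(1). ✓ Equality does not hold at z = 1 (the coefficients have mixed signs, so the terms do not all align in phase there).

M_tri(1) = 7; |p(1)| = 1; equality at z=1: no.


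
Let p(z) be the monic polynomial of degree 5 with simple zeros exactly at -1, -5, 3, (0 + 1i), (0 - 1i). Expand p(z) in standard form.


The polynomial is p(z) = ∏_{α ∈ S} (z − α), where S = {-1, -5, 3, (0 + 1i), (0 - 1i)}.
Expanding the product yields: p(z) = z^5 + 3·z^4 -12·z^3 -12·z^2 -13·z -15.
Note conjugate pairs combine to real quadratics: (z − (0+1i))(z − (0−1i)) = z² + 1.
The resulting polynomial has degree 5 and real coefficients as required.

p(z) = z^5 + 3·z^4 -12·z^3 -12·z^2 -13·z -15.


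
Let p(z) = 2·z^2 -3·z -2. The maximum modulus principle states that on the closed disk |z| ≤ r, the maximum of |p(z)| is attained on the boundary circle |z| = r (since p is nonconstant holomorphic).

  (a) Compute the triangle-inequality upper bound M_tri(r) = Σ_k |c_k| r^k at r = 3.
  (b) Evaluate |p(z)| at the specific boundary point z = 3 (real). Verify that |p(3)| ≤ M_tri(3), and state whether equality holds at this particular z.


Coefficients: c_0 = -2, c_1 = -3, c_2 = 2. Radius r = 3.
Part (a). Triangle bound: M_tri(r) = Σ_k |c_k| r^k
  = |-2|·3^0 + |-3|·3^1 + |2|·3^2
  = 2 + 9 + 18 = 29.
This bounds M(r) := max_{|z|=r} |p(z)| from above; equality holds iff all terms c_k z^k can be made to align in phase at a single z on |z|=r.
Part (b). At z = 3 (real, on the circle |z| = r):
  p(3) = (-2)·3^0 + (-3)·3^1 + (2)·3^2 = 7.
  |p(3)| = 7.
Check: |p(3)| = 7 ≤ 29 = M_tri(3). ✓ Equality does not hold at z = 3 (the coefficients have mixed signs, so the terms do not all align in phase there).

M_tri(3) = 29; |p(3)| = 7; equality at z=3: no.


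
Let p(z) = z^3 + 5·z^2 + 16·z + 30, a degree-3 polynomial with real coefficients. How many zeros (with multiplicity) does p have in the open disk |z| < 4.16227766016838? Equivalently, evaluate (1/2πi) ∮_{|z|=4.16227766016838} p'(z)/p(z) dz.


The zeros of p are: -3, (-1 + 3i), (-1 - 3i).
Their magnitudes are: 3, 3.162, 3.162.
Zeros with |z| < R = 4.16227766016838: -3, (-1 + 3i), (-1 - 3i).
Count = 3.
By the argument principle, (1/2πi) ∮_{|z|=R} p'(z)/p(z) dz equals exactly this count.

Number of zeros inside |z| < 4.16227766016838: 3.


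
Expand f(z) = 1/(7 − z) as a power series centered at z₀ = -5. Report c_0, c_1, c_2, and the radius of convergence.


Let w = z − z₀, so z = z₀ + w.
Then 7 − z = 7 − (z₀ + w) = (7 − z₀) − w = 12 − w.
f(z) = 1/(12 − w) = (1/(12)) · 1/(1 − w/(12)) = Σ_{n≥0} w^n / (12)^(n+1).
So c_n = 1/(12)^(n+1):
  c_0 = 1/(12)^1 = 1/12.
  c_1 = 1/(12)^2 = 1/144.
  c_2 = 1/(12)^3 = 1/1728.
The series is valid for |w/d| < 1, i.e. |z − z₀| < |d|.
Radius of convergence: R = |7 − z₀| = |12| = 12 (distance from z₀ to the singularity z = 7).

c_0 = 1/12, c_1 = 1/144, c_2 = 1/1728; R = 12.


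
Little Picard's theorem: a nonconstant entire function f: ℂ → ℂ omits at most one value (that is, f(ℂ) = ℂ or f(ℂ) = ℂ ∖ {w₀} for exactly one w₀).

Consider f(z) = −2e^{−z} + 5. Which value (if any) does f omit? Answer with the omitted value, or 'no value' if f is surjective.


Little Picard bounds the complement of f(ℂ) to at most one point.
e^{−z} is never zero on ℂ, so -2·e^{−z} takes every value in ℂ ∖ {0}. Adding 5 shifts the range to ℂ ∖ {5}. Thus f omits exactly the value 5.

Omitted value: 5.


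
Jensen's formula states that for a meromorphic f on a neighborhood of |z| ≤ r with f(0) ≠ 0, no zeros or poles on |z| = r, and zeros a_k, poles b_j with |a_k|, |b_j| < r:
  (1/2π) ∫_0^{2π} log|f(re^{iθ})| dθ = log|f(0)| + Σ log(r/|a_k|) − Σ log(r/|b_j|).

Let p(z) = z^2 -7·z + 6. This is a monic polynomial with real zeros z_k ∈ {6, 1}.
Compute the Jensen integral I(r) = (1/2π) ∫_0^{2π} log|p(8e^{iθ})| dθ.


Zeros: 1, 6; r = 8.
Inside |z| < r: 1, 6. Outside (|z| ≥ r): ∅.
p(0) = 6, so log|p(0)| = log(6) = 1.7918.
Apply Jensen: I(r) = log|p(0)| + Σ_k log(r/|z_k|), summed over zeros inside |z| < r.
  log(r/|z_k|) for z_k = 6: log(8/6) = 0.2877
  log(r/|z_k|) for z_k = 1: log(8/1) = 2.0794
Sum over inside zeros: 2.3671.
I(r) = log|p(0)| + (inside sum) = 1.7918 + 2.3671 = 4.1589.
Closed form (all zeros inside, monic): I(r) = n·log(r) = 2·log(8) = 4.1589. ✓

I(r) ≈ 4.1589.


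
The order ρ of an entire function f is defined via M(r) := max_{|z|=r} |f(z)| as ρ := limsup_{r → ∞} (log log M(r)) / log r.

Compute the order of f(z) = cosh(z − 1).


cosh(w) is a linear combination of e^{iw} and e^{−iw} (or e^w, e^{−w} in the hyperbolic case), so |cosh(w)| ≤ e^{|w|}. With w = z − 1, |w| ≤ 1|z| + 1 = 1r + 1 on |z| = r, giving M(r) ≤ e^{1r + 1}, so ρ ≤ 1. On a suitable ray (z = it for sin/cos; z = t for sinh/cosh, t real → ∞), |cosh(z − 1)| grows like e^{1|t|}/2, so ρ ≥ 1. Hence ρ = 1.
Therefore ρ = 1.

Order ρ = 1.


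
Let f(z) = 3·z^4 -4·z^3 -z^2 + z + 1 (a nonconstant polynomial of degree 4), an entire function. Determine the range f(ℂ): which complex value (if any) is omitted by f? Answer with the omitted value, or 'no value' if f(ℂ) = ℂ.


Little Picard bounds the complement of f(ℂ) to at most one point.
For every w ∈ ℂ, the equation p(z) − w = 0 is a nonconstant polynomial in z and hence has at least one root by the fundamental theorem of algebra. So p is surjective onto ℂ, omitting no value.

Omitted value: no value.


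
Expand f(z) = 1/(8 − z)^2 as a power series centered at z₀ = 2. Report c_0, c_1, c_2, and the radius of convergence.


Let w = z − z₀, so z = z₀ + w.
Then 8 − z = 8 − (z₀ + w) = (8 − z₀) − w = 6 − w.
f(z) = 1/(6 − w)^2 = (1/(6)^2) · (1 − w/(6))^{−2}.
By the binomial series (1−u)^{−2} = Σ_{n≥0} C(n+1, 1) u^n for |u|<1, with u = w/(6):
  c_n = C(n+1, 1) / (6)^(n+2).
  c_0 = 1/(6)^2 = 1/36.
  c_1 = 2/(6)^3 = 1/108.
  c_2 = 3/(6)^4 = 1/432.
The series is valid for |w/d| < 1, i.e. |z − z₀| < |d|.
Radius of convergence: R = |8 − z₀| = |6| = 6 (distance from z₀ to the singularity z = 8).

c_0 = 1/36, c_1 = 1/108, c_2 = 1/432; R = 6.


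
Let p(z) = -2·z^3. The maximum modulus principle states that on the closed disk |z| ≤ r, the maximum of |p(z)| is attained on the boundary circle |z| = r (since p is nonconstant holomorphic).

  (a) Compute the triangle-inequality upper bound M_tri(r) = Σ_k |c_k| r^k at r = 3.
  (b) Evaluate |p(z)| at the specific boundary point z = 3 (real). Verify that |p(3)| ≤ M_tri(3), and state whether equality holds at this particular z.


Coefficients: c_0 = 0, c_1 = 0, c_2 = 0, c_3 = -2. Radius r = 3.
Part (a). Triangle bound: M_tri(r) = Σ_k |c_k| r^k
  = |0|·3^0 + |0|·3^1 + |0|·3^2 + |-2|·3^3
  = 0 + 0 + 0 + 54 = 54.
This bounds M(r) := max_{|z|=r} |p(z)| from above; equality holds iff all terms c_k z^k can be made to align in phase at a single z on |z|=r.
Part (b). At z = 3 (real, on the circle |z| = r):
  p(3) = (0)·3^0 + (0)·3^1 + (0)·3^2 + (-2)·3^3 = -54.
  |p(3)| = 54.
Since all nonzero coefficients share the same sign, |p(3)| = 54 = M_tri(3); the triangle bound is attained at z = 3, so in fact M(r) = 54.

M_tri(3) = 54; |p(3)| = 54; equality at z=3: yes.


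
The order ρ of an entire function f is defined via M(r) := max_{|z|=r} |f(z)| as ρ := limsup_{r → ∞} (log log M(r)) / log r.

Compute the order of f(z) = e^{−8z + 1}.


|e^{−8z + 1}| = e^{Re(-8·z) + 1} ≤ e^{8|z|^1 + 1} = e^{8r^1 + 1} on |z| = r, so ρ ≤ 1. Choosing z on |z|=r so that -8·z is real positive (always possible by picking arg z appropriately) gives |f(z)| = e^{8r^1 + 1}, matching the bound. The additive constant 1 does not affect log log M(r) ~ 1·log r. Hence ρ = 1.
Therefore ρ = 1.

Order ρ = 1.


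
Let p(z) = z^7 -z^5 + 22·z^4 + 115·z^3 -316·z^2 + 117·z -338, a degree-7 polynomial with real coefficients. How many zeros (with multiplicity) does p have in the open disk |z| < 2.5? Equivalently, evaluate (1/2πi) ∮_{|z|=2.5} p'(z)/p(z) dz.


The zeros of p are: 2, (2 + 3i), (2 - 3i), (-3 + 2i), (-3 - 2i), (0 + 1i), (0 - 1i).
Their magnitudes are: 2, 3.606, 3.606, 3.606, 3.606, 1, 1.
Zeros with |z| < R = 2.5: 2, (0 + 1i), (0 - 1i).
Count = 3.
By the argument principle, (1/2πi) ∮_{|z|=R} p'(z)/p(z) dz equals exactly this count.

Number of zeros inside |z| < 2.5: 3.


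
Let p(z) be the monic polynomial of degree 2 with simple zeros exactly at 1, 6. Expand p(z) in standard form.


The polynomial is p(z) = ∏_{α ∈ S} (z − α), where S = {1, 6}.
Expanding the product yields: p(z) = z^2 -7·z + 6.
The resulting polynomial has degree 2 and real coefficients as required.

p(z) = z^2 -7·z + 6.


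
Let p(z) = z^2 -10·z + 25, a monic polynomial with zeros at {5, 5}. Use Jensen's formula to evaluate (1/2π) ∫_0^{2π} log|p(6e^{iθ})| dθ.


Zeros: 5, 5; r = 6.
Inside |z| < r: 5, 5. Outside (|z| ≥ r): ∅.
p(0) = 25, so log|p(0)| = log(25) = 3.2189.
Apply Jensen: I(r) = log|p(0)| + Σ_k log(r/|z_k|), summed over zeros inside |z| < r.
  log(r/|z_k|) for z_k = 5: log(6/5) = 0.1823
  log(r/|z_k|) for z_k = 5: log(6/5) = 0.1823
Sum over inside zeros: 0.3646.
I(r) = log|p(0)| + (inside sum) = 3.2189 + 0.3646 = 3.5835.
Closed form (all zeros inside, monic): I(r) = n·log(r) = 2·log(6) = 3.5835. ✓

I(r) ≈ 3.5835.


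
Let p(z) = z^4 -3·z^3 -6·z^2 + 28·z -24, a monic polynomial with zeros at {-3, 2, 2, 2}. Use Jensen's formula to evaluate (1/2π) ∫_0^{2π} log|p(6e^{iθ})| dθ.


Zeros: -3, 2, 2, 2; r = 6.
Inside |z| < r: -3, 2, 2, 2. Outside (|z| ≥ r): ∅.
p(0) = -24, so log|p(0)| = log(24) = 3.1781.
Apply Jensen: I(r) = log|p(0)| + Σ_k log(r/|z_k|), summed over zeros inside |z| < r.
  log(r/|z_k|) for z_k = -3: log(6/3) = 0.6931
  log(r/|z_k|) for z_k = 2: log(6/2) = 1.0986
  log(r/|z_k|) for z_k = 2: log(6/2) = 1.0986
  log(r/|z_k|) for z_k = 2: log(6/2) = 1.0986
Sum over inside zeros: 3.9890.
I(r) = log|p(0)| + (inside sum) = 3.1781 + 3.9890 = 7.1670.
Closed form (all zeros inside, monic): I(r) = n·log(r) = 4·log(6) = 7.1670. ✓

I(r) ≈ 7.1670.


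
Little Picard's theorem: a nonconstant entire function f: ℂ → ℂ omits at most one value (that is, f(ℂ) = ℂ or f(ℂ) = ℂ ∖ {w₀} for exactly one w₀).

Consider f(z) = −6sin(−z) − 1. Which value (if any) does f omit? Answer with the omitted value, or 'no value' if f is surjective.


Little Picard bounds the complement of f(ℂ) to at most one point.
sin is entire and surjective onto ℂ: for every w ∈ ℂ, sin(ζ) = w has a solution ζ ∈ ℂ (e.g., via the complex inverse arcsin). With ζ = −z this gives z = ζ/(-1). Then -6·sin(−z) takes every value in -6·ℂ = ℂ, and adding -1 is a bijection of ℂ. So f is surjective and omits no value. (Note: only on the real line is sin bounded by [−1, 1].)

Omitted value: no value.


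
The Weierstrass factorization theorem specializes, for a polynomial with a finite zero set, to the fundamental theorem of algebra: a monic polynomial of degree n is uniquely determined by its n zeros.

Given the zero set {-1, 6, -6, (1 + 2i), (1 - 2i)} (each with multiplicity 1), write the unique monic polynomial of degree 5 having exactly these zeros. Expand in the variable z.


The polynomial is p(z) = ∏_{α ∈ S} (z − α), where S = {-1, 6, -6, (1 + 2i), (1 - 2i)}.
Expanding the product yields: p(z) = z^5 -z^4 -33·z^3 + 41·z^2 -108·z -180.
Note conjugate pairs combine to real quadratics: (z − (1+2i))(z − (1−2i)) = z² − 2z + 5.
The resulting polynomial has degree 5 and real coefficients as required.

p(z) = z^5 -z^4 -33·z^3 + 41·z^2 -108·z -180.


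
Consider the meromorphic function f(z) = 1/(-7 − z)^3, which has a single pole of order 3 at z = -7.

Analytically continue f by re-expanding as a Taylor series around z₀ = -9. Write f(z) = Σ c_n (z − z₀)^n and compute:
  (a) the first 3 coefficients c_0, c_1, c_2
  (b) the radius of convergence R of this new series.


Let w = z − z₀, so z = z₀ + w.
Then -7 − z = -7 − (z₀ + w) = (-7 − z₀) − w = 2 − w.
f(z) = 1/(2 − w)^3 = (1/(2)^3) · (1 − w/(2))^{−3}.
By the binomial series (1−u)^{−3} = Σ_{n≥0} C(n+2, 2) u^n for |u|<1, with u = w/(2):
  c_n = C(n+2, 2) / (2)^(n+3).
  c_0 = 1/(2)^3 = 1/8.
  c_1 = 3/(2)^4 = 3/16.
  c_2 = 6/(2)^5 = 3/16.
The series is valid for |w/d| < 1, i.e. |z − z₀| < |d|.
Radius of convergence: R = |-7 − z₀| = |2| = 2 (distance from z₀ to the singularity z = -7).

c_0 = 1/8, c_1 = 3/16, c_2 = 3/16; R = 2.


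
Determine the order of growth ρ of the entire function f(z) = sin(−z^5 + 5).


Write sin(w) = (e^{iw} ± e^{−iw})/(2 or 2i), so |sin(w)| ≤ e^{|w|}. With w = −z^5 + 5, |w| ≤ 1r^5 + 5 on |z|=r, giving M(r) ≤ e^{1r^5 + 5} and ρ ≤ 5. For the lower bound, choose z on |z|=r with -1z^5 purely imaginary of modulus 1r^5; then |sin(−z^5 + 5)| grows like e^{1r^5}/2, so ρ ≥ 5. Hence ρ = 5.
Therefore ρ = 5.

Order ρ = 5.


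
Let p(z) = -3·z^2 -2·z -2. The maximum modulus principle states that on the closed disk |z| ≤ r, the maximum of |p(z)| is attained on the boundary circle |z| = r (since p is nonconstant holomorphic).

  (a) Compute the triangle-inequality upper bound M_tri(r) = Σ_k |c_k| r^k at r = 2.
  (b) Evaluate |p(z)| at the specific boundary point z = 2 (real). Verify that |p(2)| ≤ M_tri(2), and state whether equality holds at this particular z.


Coefficients: c_0 = -2, c_1 = -2, c_2 = -3. Radius r = 2.
Part (a). Triangle bound: M_tri(r) = Σ_k |c_k| r^k
  = |-2|·2^0 + |-2|·2^1 + |-3|·2^2
  = 2 + 4 + 12 = 18.
This bounds M(r) := max_{|z|=r} |p(z)| from above; equality holds iff all terms c_k z^k can be made to align in phase at a single z on |z|=r.
Part (b). At z = 2 (real, on the circle |z| = r):
  p(2) = (-2)·2^0 + (-2)·2^1 + (-3)·2^2 = -18.
  |p(2)| = 18.
Since all nonzero coefficients share the same sign, |p(2)| = 18 = M_tri(2); the triangle bound is attained at z = 2, so in fact M(r) = 18.

M_tri(2) = 18; |p(2)| = 18; equality at z=2: yes.


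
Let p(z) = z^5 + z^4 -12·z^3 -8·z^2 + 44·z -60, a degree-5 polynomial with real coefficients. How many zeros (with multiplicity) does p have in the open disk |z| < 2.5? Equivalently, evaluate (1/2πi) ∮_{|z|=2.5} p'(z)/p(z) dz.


The zeros of p are: (1 + 1i), (1 - 1i), (-3 + 1i), (-3 - 1i), 3.
Their magnitudes are: 1.414, 1.414, 3.162, 3.162, 3.
Zeros with |z| < R = 2.5: (1 + 1i), (1 - 1i).
Count = 2.
By the argument principle, (1/2πi) ∮_{|z|=R} p'(z)/p(z) dz equals exactly this count.

Number of zeros inside |z| < 2.5: 2.


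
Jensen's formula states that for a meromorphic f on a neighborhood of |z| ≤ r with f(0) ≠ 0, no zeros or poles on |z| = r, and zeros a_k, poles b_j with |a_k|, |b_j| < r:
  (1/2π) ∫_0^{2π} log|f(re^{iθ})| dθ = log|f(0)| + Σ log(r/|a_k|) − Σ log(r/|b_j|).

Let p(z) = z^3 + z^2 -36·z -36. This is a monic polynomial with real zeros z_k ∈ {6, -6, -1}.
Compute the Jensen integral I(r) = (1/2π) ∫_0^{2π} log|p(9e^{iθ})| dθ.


Zeros: -6, -1, 6; r = 9.
Inside |z| < r: -6, -1, 6. Outside (|z| ≥ r): ∅.
p(0) = -36, so log|p(0)| = log(36) = 3.5835.
Apply Jensen: I(r) = log|p(0)| + Σ_k log(r/|z_k|), summed over zeros inside |z| < r.
  log(r/|z_k|) for z_k = 6: log(9/6) = 0.4055
  log(r/|z_k|) for z_k = -6: log(9/6) = 0.4055
  log(r/|z_k|) for z_k = -1: log(9/1) = 2.1972
Sum over inside zeros: 3.0082.
I(r) = log|p(0)| + (inside sum) = 3.5835 + 3.0082 = 6.5917.
Closed form (all zeros inside, monic): I(r) = n·log(r) = 3·log(9) = 6.5917. ✓

I(r) ≈ 6.5917.


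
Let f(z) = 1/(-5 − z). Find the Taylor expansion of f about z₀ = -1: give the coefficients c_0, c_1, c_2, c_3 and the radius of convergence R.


Let w = z − z₀, so z = z₀ + w.
Then -5 − z = -5 − (z₀ + w) = (-5 − z₀) − w = -4 − w.
f(z) = 1/(-4 − w) = (1/(-4)) · 1/(1 − w/(-4)) = Σ_{n≥0} w^n / (-4)^(n+1).
So c_n = 1/(-4)^(n+1):
  c_0 = 1/(-4)^1 = -1/4.
  c_1 = 1/(-4)^2 = 1/16.
  c_2 = 1/(-4)^3 = -1/64.
  c_3 = 1/(-4)^4 = 1/256.
The series is valid for |w/d| < 1, i.e. |z − z₀| < |d|.
Radius of convergence: R = |-5 − z₀| = |-4| = 4 (distance from z₀ to the singularity z = -5).

c_0 = -1/4, c_1 = 1/16, c_2 = -1/64, c_3 = 1/256; R = 4.


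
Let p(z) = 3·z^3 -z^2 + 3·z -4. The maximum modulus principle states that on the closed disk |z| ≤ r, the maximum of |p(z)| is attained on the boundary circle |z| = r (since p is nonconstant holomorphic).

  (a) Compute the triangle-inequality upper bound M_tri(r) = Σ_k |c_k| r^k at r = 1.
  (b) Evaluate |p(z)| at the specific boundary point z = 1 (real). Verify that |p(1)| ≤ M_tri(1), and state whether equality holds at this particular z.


Coefficients: c_0 = -4, c_1 = 3, c_2 = -1, c_3 = 3. Radius r = 1.
Part (a). Triangle bound: M_tri(r) = Σ_k |c_k| r^k
  = |-4|·1^0 + |3|·1^1 + |-1|·1^2 + |3|·1^3
  = 4 + 3 + 1 + 3 = 11.
This bounds M(r) := max_{|z|=r} |p(z)| from above; equality holds iff all terms c_k z^k can be made to align in phase at a single z on |z|=r.
Part (b). At z = 1 (real, on the circle |z| = r):
  p(1) = (-4)·1^0 + (3)·1^1 + (-1)·1^2 + (3)·1^3 = 1.
  |p(1)| = 1.
Check: |p(1)| = 1 ≤ 11 = M_tri(1). ✓ Equality does not hold at z = 1 (the coefficients have mixed signs, so the terms do not all align in phase there).

M_tri(1) = 11; |p(1)| = 1; equality at z=1: no.


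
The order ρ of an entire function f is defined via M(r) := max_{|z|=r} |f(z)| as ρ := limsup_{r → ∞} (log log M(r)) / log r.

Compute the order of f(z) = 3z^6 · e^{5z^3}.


M(r) = max_{|z|=r} |3|·|z|^6·|e^{5z^3}| = 3·r^6 · e^{5r^3} (the factors attain their maxima compatibly on |z|=r). Then log M(r) = log 3 + 6·log r + 5r^3, dominated by the last term, so log log M(r) ~ 3·log r. The polynomial factor 3z^6 contributes only a log r term and does not affect the order. ρ = 3.
Therefore ρ = 3.

Order ρ = 3.


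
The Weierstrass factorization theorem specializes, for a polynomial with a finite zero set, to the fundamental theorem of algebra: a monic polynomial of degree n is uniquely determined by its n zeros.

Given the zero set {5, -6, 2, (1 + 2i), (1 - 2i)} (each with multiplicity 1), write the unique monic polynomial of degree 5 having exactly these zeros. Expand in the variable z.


The polynomial is p(z) = ∏_{α ∈ S} (z − α), where S = {5, -6, 2, (1 + 2i), (1 - 2i)}.
Expanding the product yields: p(z) = z^5 -3·z^4 -25·z^3 + 119·z^2 -280·z + 300.
Note conjugate pairs combine to real quadratics: (z − (1+2i))(z − (1−2i)) = z² − 2z + 5.
The resulting polynomial has degree 5 and real coefficients as required.

p(z) = z^5 -3·z^4 -25·z^3 + 119·z^2 -280·z + 300.
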